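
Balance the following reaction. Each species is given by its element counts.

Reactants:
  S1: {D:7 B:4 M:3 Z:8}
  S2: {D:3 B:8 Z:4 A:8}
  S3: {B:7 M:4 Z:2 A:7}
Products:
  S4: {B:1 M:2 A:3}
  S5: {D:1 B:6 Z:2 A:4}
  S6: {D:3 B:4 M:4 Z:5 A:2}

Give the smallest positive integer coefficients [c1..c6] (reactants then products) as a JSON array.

D: 2·7+1·3+5·0 = 17 | 5·0+5·1+4·3 = 17
B: 2·4+1·8+5·7 = 51 | 5·1+5·6+4·4 = 51
M: 2·3+1·0+5·4 = 26 | 5·2+5·0+4·4 = 26
Z: 2·8+1·4+5·2 = 30 | 5·0+5·2+4·5 = 30
A: 2·0+1·8+5·7 = 43 | 5·3+5·4+4·2 = 43
gcd(2,1,5,5,5,4) = 1

Coefficients: [2, 1, 5, 5, 5, 4]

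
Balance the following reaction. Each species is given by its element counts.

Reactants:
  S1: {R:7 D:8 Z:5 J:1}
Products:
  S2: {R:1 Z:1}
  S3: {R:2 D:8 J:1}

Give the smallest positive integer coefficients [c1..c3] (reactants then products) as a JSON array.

Coefficients: [1, 5, 1]

R: 1·7 = 7 | 5·1+1·2 = 7
D: 1·8 = 8 | 5·0+1·8 = 8
Z: 1·5 = 5 | 5·1+1·0 = 5
J: 1·1 = 1 | 5·0+1·1 = 1
gcd(1,5,1) = 1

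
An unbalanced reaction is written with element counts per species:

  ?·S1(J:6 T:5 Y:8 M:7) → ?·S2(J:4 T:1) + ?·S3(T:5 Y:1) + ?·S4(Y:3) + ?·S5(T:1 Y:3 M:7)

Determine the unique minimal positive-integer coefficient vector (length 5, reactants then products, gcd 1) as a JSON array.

Coefficients: [2, 3, 1, 3, 2]

J: 2·6 = 12 | 3·4+1·0+3·0+2·0 = 12
T: 2·5 = 10 | 3·1+1·5+3·0+2·1 = 10
Y: 2·8 = 16 | 3·0+1·1+3·3+2·3 = 16
M: 2·7 = 14 | 3·0+1·0+3·0+2·7 = 14
gcd(2,3,1,3,2) = 1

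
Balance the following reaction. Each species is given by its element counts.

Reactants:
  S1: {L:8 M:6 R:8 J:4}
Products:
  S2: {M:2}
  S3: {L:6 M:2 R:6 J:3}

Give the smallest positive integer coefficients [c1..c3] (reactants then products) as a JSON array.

L: 3·8 = 24 | 5·0+4·6 = 24
M: 3·6 = 18 | 5·2+4·2 = 18
R: 3·8 = 24 | 5·0+4·6 = 24
J: 3·4 = 12 | 5·0+4·3 = 12
gcd(3,5,4) = 1

Coefficients: [3, 5, 4]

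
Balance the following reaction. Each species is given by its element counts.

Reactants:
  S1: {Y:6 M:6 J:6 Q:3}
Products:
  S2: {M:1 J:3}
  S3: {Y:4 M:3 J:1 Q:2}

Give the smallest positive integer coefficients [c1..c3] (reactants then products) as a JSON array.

Coefficients: [2, 3, 3]

Y: 2·6 = 12 | 3·0+3·4 = 12
M: 2·6 = 12 | 3·1+3·3 = 12
J: 2·6 = 12 | 3·3+3·1 = 12
Q: 2·3 = 6 | 3·0+3·2 = 6
gcd(2,3,3) = 1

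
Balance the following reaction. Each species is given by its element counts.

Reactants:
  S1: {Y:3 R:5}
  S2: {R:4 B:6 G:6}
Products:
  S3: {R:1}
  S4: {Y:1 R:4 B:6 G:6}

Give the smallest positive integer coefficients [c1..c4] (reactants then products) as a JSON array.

Y: 1·3+3·0 = 3 | 5·0+3·1 = 3
R: 1·5+3·4 = 17 | 5·1+3·4 = 17
B: 1·0+3·6 = 18 | 5·0+3·6 = 18
G: 1·0+3·6 = 18 | 5·0+3·6 = 18
gcd(1,3,5,3) = 1

Coefficients: [1, 3, 5, 3]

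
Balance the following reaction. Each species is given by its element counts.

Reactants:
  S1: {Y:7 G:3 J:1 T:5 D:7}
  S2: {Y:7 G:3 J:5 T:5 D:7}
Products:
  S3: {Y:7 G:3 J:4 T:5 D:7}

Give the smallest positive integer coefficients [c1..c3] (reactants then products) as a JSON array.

Coefficients: [1, 3, 4]

Y: 1·7+3·7 = 28 | 4·7 = 28
G: 1·3+3·3 = 12 | 4·3 = 12
J: 1·1+3·5 = 16 | 4·4 = 16
T: 1·5+3·5 = 20 | 4·5 = 20
D: 1·7+3·7 = 28 | 4·7 = 28
gcd(1,3,4) = 1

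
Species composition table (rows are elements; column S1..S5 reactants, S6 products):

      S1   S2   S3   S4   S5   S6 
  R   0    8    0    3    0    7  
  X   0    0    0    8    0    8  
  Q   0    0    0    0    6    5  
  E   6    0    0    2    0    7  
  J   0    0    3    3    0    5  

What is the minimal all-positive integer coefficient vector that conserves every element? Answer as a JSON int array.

Coefficients: [5, 3, 4, 6, 5, 6]

R: 5·0+3·8+4·0+6·3+5·0 = 42 | 6·7 = 42
X: 5·0+3·0+4·0+6·8+5·0 = 48 | 6·8 = 48
Q: 5·0+3·0+4·0+6·0+5·6 = 30 | 6·5 = 30
E: 5·6+3·0+4·0+6·2+5·0 = 42 | 6·7 = 42
J: 5·0+3·0+4·3+6·3+5·0 = 30 | 6·5 = 30
gcd(5,3,4,6,5,6) = 1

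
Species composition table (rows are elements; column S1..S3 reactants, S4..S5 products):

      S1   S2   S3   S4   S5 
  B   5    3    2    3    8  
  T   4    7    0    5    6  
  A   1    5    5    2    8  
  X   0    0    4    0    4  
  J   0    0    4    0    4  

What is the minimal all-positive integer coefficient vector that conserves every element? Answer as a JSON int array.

Coefficients: [6, 3, 5, 3, 5]

B: 6·5+3·3+5·2 = 49 | 3·3+5·8 = 49
T: 6·4+3·7+5·0 = 45 | 3·5+5·6 = 45
A: 6·1+3·5+5·5 = 46 | 3·2+5·8 = 46
X: 6·0+3·0+5·4 = 20 | 3·0+5·4 = 20
J: 6·0+3·0+5·4 = 20 | 3·0+5·4 = 20
gcd(6,3,5,3,5) = 1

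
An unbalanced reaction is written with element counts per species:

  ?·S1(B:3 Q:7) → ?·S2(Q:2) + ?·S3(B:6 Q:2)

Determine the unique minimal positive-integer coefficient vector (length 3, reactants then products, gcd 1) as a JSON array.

B: 2·3 = 6 | 6·0+1·6 = 6
Q: 2·7 = 14 | 6·2+1·2 = 14
gcd(2,6,1) = 1

Coefficients: [2, 6, 1]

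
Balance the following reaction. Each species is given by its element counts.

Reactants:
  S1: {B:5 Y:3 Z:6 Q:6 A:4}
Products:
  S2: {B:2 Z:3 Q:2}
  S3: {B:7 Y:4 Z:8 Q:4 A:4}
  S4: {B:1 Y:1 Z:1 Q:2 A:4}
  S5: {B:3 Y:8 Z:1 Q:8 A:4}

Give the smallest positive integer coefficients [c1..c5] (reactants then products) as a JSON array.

B: 5·5 = 25 | 6·2+1·7+3·1+1·3 = 25
Y: 5·3 = 15 | 6·0+1·4+3·1+1·8 = 15
Z: 5·6 = 30 | 6·3+1·8+3·1+1·1 = 30
Q: 5·6 = 30 | 6·2+1·4+3·2+1·8 = 30
A: 5·4 = 20 | 6·0+1·4+3·4+1·4 = 20
gcd(5,6,1,3,1) = 1

Coefficients: [5, 6, 1, 3, 1]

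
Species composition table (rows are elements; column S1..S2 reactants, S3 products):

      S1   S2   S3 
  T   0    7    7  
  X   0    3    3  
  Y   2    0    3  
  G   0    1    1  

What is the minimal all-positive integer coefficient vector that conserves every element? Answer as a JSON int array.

T: 3·0+2·7 = 14 | 2·7 = 14
X: 3·0+2·3 = 6 | 2·3 = 6
Y: 3·2+2·0 = 6 | 2·3 = 6
G: 3·0+2·1 = 2 | 2·1 = 2
gcd(3,2,2) = 1

Coefficients: [3, 2, 2]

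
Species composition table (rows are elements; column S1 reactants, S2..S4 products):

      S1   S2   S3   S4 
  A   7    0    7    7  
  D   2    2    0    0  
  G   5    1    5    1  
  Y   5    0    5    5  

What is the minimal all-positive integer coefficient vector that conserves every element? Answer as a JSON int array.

A: 4·7 = 28 | 4·0+3·7+1·7 = 28
D: 4·2 = 8 | 4·2+3·0+1·0 = 8
G: 4·5 = 20 | 4·1+3·5+1·1 = 20
Y: 4·5 = 20 | 4·0+3·5+1·5 = 20
gcd(4,4,3,1) = 1

Coefficients: [4, 4, 3, 1]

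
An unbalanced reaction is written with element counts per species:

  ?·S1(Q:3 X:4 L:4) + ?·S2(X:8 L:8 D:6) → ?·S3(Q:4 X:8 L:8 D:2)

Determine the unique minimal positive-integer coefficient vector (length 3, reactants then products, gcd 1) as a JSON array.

Coefficients: [4, 1, 3]

Q: 4·3+1·0 = 12 | 3·4 = 12
X: 4·4+1·8 = 24 | 3·8 = 24
L: 4·4+1·8 = 24 | 3·8 = 24
D: 4·0+1·6 = 6 | 3·2 = 6
gcd(4,1,3) = 1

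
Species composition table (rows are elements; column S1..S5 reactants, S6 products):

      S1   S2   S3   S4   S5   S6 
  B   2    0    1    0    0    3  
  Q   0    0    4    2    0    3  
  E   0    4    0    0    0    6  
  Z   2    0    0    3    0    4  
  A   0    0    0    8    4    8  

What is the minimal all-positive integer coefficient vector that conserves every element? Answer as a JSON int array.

B: 5·2+6·0+2·1+2·0+4·0 = 12 | 4·3 = 12
Q: 5·0+6·0+2·4+2·2+4·0 = 12 | 4·3 = 12
E: 5·0+6·4+2·0+2·0+4·0 = 24 | 4·6 = 24
Z: 5·2+6·0+2·0+2·3+4·0 = 16 | 4·4 = 16
A: 5·0+6·0+2·0+2·8+4·4 = 32 | 4·8 = 32
gcd(5,6,2,2,4,4) = 1

Coefficients: [5, 6, 2, 2, 4, 4]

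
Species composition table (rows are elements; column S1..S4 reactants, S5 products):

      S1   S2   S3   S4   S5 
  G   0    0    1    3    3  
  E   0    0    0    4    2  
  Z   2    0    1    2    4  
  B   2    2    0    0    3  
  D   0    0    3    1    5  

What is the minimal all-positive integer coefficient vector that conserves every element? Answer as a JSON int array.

Coefficients: [3, 3, 6, 2, 4]

G: 3·0+3·0+6·1+2·3 = 12 | 4·3 = 12
E: 3·0+3·0+6·0+2·4 = 8 | 4·2 = 8
Z: 3·2+3·0+6·1+2·2 = 16 | 4·4 = 16
B: 3·2+3·2+6·0+2·0 = 12 | 4·3 = 12
D: 3·0+3·0+6·3+2·1 = 20 | 4·5 = 20
gcd(3,3,6,2,4) = 1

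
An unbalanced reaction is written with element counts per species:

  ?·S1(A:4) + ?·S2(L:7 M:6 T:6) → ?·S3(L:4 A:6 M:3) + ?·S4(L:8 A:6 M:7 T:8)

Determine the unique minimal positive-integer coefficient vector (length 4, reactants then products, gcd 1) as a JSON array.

L: 6·0+4·7 = 28 | 1·4+3·8 = 28
A: 6·4+4·0 = 24 | 1·6+3·6 = 24
M: 6·0+4·6 = 24 | 1·3+3·7 = 24
T: 6·0+4·6 = 24 | 1·0+3·8 = 24
gcd(6,4,1,3) = 1

Coefficients: [6, 4, 1, 3]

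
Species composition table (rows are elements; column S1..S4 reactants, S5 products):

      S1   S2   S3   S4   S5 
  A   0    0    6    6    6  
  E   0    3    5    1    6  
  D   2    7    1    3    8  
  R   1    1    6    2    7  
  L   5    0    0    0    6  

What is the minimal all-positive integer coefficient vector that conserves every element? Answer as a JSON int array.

Coefficients: [6, 3, 4, 1, 5]

A: 6·0+3·0+4·6+1·6 = 30 | 5·6 = 30
E: 6·0+3·3+4·5+1·1 = 30 | 5·6 = 30
D: 6·2+3·7+4·1+1·3 = 40 | 5·8 = 40
R: 6·1+3·1+4·6+1·2 = 35 | 5·7 = 35
L: 6·5+3·0+4·0+1·0 = 30 | 5·6 = 30
gcd(6,3,4,1,5) = 1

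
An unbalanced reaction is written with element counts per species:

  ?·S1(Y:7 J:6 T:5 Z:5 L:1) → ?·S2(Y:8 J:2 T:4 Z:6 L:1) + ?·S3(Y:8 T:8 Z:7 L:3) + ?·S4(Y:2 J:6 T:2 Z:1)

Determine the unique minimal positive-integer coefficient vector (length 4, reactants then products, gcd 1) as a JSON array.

Y: 6·7 = 42 | 3·8+1·8+5·2 = 42
J: 6·6 = 36 | 3·2+1·0+5·6 = 36
T: 6·5 = 30 | 3·4+1·8+5·2 = 30
Z: 6·5 = 30 | 3·6+1·7+5·1 = 30
L: 6·1 = 6 | 3·1+1·3+5·0 = 6
gcd(6,3,1,5) = 1

Coefficients: [6, 3, 1, 5]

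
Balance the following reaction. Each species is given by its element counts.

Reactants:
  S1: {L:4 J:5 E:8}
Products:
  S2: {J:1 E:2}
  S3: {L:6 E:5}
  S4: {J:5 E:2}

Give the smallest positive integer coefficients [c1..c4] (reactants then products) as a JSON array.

L: 3·4 = 12 | 5·0+2·6+2·0 = 12
J: 3·5 = 15 | 5·1+2·0+2·5 = 15
E: 3·8 = 24 | 5·2+2·5+2·2 = 24
gcd(3,5,2,2) = 1

Coefficients: [3, 5, 2, 2]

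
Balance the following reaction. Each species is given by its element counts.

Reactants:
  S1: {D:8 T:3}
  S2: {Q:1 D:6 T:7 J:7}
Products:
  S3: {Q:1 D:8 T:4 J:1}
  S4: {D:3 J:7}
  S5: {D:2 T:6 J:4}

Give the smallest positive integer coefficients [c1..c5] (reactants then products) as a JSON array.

Coefficients: [3, 5, 5, 2, 4]

Q: 3·0+5·1 = 5 | 5·1+2·0+4·0 = 5
D: 3·8+5·6 = 54 | 5·8+2·3+4·2 = 54
T: 3·3+5·7 = 44 | 5·4+2·0+4·6 = 44
J: 3·0+5·7 = 35 | 5·1+2·7+4·4 = 35
gcd(3,5,5,2,4) = 1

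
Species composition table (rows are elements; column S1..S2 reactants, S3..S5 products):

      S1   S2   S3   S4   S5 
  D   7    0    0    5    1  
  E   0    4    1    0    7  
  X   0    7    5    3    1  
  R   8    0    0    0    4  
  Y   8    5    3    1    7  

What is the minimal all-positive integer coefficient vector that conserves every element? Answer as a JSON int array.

Coefficients: [1, 5, 6, 1, 2]

D: 1·7+5·0 = 7 | 6·0+1·5+2·1 = 7
E: 1·0+5·4 = 20 | 6·1+1·0+2·7 = 20
X: 1·0+5·7 = 35 | 6·5+1·3+2·1 = 35
R: 1·8+5·0 = 8 | 6·0+1·0+2·4 = 8
Y: 1·8+5·5 = 33 | 6·3+1·1+2·7 = 33
gcd(1,5,6,1,2) = 1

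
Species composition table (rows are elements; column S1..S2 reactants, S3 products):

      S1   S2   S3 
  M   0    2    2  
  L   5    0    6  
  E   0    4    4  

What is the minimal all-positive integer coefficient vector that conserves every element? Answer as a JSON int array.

M: 6·0+5·2 = 10 | 5·2 = 10
L: 6·5+5·0 = 30 | 5·6 = 30
E: 6·0+5·4 = 20 | 5·4 = 20
gcd(6,5,5) = 1

Coefficients: [6, 5, 5]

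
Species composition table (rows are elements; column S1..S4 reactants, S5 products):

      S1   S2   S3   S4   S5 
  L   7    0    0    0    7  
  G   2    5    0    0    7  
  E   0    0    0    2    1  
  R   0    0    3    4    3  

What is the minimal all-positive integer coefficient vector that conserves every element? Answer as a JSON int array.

Coefficients: [6, 6, 2, 3, 6]

L: 6·7+6·0+2·0+3·0 = 42 | 6·7 = 42
G: 6·2+6·5+2·0+3·0 = 42 | 6·7 = 42
E: 6·0+6·0+2·0+3·2 = 6 | 6·1 = 6
R: 6·0+6·0+2·3+3·4 = 18 | 6·3 = 18
gcd(6,6,2,3,6) = 1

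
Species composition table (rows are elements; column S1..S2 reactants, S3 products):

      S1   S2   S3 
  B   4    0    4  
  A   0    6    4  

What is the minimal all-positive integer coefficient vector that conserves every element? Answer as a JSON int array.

Coefficients: [3, 2, 3]

B: 3·4+2·0 = 12 | 3·4 = 12
A: 3·0+2·6 = 12 | 3·4 = 12
gcd(3,2,3) = 1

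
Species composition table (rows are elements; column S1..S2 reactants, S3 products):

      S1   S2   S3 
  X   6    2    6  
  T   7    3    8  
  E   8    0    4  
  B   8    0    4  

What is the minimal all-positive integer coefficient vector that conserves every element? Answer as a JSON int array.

Coefficients: [1, 3, 2]

X: 1·6+3·2 = 12 | 2·6 = 12
T: 1·7+3·3 = 16 | 2·8 = 16
E: 1·8+3·0 = 8 | 2·4 = 8
B: 1·8+3·0 = 8 | 2·4 = 8
gcd(1,3,2) = 1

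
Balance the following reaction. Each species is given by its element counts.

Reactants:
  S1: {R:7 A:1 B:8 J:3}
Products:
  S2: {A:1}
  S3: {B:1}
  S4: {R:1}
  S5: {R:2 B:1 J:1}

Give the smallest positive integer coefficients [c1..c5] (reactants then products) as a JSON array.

R: 1·7 = 7 | 1·0+5·0+1·1+3·2 = 7
A: 1·1 = 1 | 1·1+5·0+1·0+3·0 = 1
B: 1·8 = 8 | 1·0+5·1+1·0+3·1 = 8
J: 1·3 = 3 | 1·0+5·0+1·0+3·1 = 3
gcd(1,1,5,1,3) = 1

Coefficients: [1, 1, 5, 1, 3]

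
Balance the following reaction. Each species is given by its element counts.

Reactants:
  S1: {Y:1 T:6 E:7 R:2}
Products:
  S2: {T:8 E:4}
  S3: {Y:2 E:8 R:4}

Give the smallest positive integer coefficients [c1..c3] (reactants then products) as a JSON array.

Y: 4·1 = 4 | 3·0+2·2 = 4
T: 4·6 = 24 | 3·8+2·0 = 24
E: 4·7 = 28 | 3·4+2·8 = 28
R: 4·2 = 8 | 3·0+2·4 = 8
gcd(4,3,2) = 1

Coefficients: [4, 3, 2]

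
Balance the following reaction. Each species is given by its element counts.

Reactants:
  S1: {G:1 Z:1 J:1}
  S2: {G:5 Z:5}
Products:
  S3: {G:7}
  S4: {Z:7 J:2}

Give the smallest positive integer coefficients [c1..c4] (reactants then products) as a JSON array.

G: 2·1+1·5 = 7 | 1·7+1·0 = 7
Z: 2·1+1·5 = 7 | 1·0+1·7 = 7
J: 2·1+1·0 = 2 | 1·0+1·2 = 2
gcd(2,1,1,1) = 1

Coefficients: [2, 1, 1, 1]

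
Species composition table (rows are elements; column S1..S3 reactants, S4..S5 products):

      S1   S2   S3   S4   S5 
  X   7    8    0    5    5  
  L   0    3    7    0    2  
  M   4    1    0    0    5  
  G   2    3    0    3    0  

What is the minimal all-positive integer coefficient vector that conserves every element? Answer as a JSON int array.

X: 6·7+1·8+1·0 = 50 | 5·5+5·5 = 50
L: 6·0+1·3+1·7 = 10 | 5·0+5·2 = 10
M: 6·4+1·1+1·0 = 25 | 5·0+5·5 = 25
G: 6·2+1·3+1·0 = 15 | 5·3+5·0 = 15
gcd(6,1,1,5,5) = 1

Coefficients: [6, 1, 1, 5, 5]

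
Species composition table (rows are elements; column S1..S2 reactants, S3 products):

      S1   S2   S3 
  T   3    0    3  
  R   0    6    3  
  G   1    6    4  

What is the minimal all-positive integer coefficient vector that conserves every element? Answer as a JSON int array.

T: 2·3+1·0 = 6 | 2·3 = 6
R: 2·0+1·6 = 6 | 2·3 = 6
G: 2·1+1·6 = 8 | 2·4 = 8
gcd(2,1,2) = 1

Coefficients: [2, 1, 2]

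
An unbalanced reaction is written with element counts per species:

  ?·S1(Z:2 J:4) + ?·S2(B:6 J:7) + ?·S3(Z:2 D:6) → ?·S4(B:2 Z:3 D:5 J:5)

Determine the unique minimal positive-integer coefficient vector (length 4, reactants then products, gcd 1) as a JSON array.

Coefficients: [4, 2, 5, 6]

B: 4·0+2·6+5·0 = 12 | 6·2 = 12
Z: 4·2+2·0+5·2 = 18 | 6·3 = 18
D: 4·0+2·0+5·6 = 30 | 6·5 = 30
J: 4·4+2·7+5·0 = 30 | 6·5 = 30
gcd(4,2,5,6) = 1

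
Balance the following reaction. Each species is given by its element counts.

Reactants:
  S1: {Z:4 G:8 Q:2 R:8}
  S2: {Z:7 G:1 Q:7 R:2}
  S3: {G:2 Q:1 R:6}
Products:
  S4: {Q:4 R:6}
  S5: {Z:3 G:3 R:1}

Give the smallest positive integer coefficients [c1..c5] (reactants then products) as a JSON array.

Coefficients: [1, 2, 4, 5, 6]

Z: 1·4+2·7+4·0 = 18 | 5·0+6·3 = 18
G: 1·8+2·1+4·2 = 18 | 5·0+6·3 = 18
Q: 1·2+2·7+4·1 = 20 | 5·4+6·0 = 20
R: 1·8+2·2+4·6 = 36 | 5·6+6·1 = 36
gcd(1,2,4,5,6) = 1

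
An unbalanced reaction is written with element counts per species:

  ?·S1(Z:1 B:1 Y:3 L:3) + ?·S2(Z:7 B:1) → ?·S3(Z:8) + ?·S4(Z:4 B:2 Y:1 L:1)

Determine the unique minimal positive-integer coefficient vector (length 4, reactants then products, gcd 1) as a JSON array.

Z: 1·1+5·7 = 36 | 3·8+3·4 = 36
B: 1·1+5·1 = 6 | 3·0+3·2 = 6
Y: 1·3+5·0 = 3 | 3·0+3·1 = 3
L: 1·3+5·0 = 3 | 3·0+3·1 = 3
gcd(1,5,3,3) = 1

Coefficients: [1, 5, 3, 3]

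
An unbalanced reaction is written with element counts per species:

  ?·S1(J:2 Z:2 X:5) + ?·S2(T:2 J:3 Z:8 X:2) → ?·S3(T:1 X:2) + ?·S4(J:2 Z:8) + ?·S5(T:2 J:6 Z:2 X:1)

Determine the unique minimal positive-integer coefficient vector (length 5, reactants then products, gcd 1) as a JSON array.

Coefficients: [1, 4, 6, 4, 1]

T: 1·0+4·2 = 8 | 6·1+4·0+1·2 = 8
J: 1·2+4·3 = 14 | 6·0+4·2+1·6 = 14
Z: 1·2+4·8 = 34 | 6·0+4·8+1·2 = 34
X: 1·5+4·2 = 13 | 6·2+4·0+1·1 = 13
gcd(1,4,6,4,1) = 1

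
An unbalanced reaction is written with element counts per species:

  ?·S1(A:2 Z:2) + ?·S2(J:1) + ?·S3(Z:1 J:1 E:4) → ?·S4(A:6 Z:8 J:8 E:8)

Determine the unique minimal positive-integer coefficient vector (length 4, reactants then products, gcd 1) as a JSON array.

A: 3·2+6·0+2·0 = 6 | 1·6 = 6
Z: 3·2+6·0+2·1 = 8 | 1·8 = 8
J: 3·0+6·1+2·1 = 8 | 1·8 = 8
E: 3·0+6·0+2·4 = 8 | 1·8 = 8
gcd(3,6,2,1) = 1

Coefficients: [3, 6, 2, 1]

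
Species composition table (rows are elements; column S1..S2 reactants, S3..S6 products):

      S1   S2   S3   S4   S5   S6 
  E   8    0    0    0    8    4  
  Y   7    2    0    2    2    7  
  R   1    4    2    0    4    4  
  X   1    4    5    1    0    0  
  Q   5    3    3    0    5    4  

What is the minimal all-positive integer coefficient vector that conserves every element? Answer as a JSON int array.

E: 2·8+4·0 = 16 | 3·0+3·0+1·8+2·4 = 16
Y: 2·7+4·2 = 22 | 3·0+3·2+1·2+2·7 = 22
R: 2·1+4·4 = 18 | 3·2+3·0+1·4+2·4 = 18
X: 2·1+4·4 = 18 | 3·5+3·1+1·0+2·0 = 18
Q: 2·5+4·3 = 22 | 3·3+3·0+1·5+2·4 = 22
gcd(2,4,3,3,1,2) = 1

Coefficients: [2, 4, 3, 3, 1, 2]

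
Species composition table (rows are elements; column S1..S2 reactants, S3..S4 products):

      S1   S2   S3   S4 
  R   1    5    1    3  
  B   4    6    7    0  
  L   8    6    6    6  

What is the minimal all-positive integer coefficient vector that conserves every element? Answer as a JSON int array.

Coefficients: [6, 3, 6, 5]

R: 6·1+3·5 = 21 | 6·1+5·3 = 21
B: 6·4+3·6 = 42 | 6·7+5·0 = 42
L: 6·8+3·6 = 66 | 6·6+5·6 = 66
gcd(6,3,6,5) = 1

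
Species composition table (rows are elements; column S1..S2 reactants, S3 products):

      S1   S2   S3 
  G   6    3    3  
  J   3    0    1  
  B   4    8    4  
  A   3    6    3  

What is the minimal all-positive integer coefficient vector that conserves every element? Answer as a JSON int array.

G: 1·6+1·3 = 9 | 3·3 = 9
J: 1·3+1·0 = 3 | 3·1 = 3
B: 1·4+1·8 = 12 | 3·4 = 12
A: 1·3+1·6 = 9 | 3·3 = 9
gcd(1,1,3) = 1

Coefficients: [1, 1, 3]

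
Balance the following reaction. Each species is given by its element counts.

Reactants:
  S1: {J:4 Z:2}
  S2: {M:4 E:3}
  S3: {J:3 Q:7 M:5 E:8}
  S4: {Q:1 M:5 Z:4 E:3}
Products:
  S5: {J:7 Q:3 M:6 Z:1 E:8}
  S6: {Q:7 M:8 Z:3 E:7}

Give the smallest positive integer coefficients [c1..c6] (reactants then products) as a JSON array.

J: 5·4+6·0+5·3+1·0 = 35 | 5·7+3·0 = 35
Q: 5·0+6·0+5·7+1·1 = 36 | 5·3+3·7 = 36
M: 5·0+6·4+5·5+1·5 = 54 | 5·6+3·8 = 54
Z: 5·2+6·0+5·0+1·4 = 14 | 5·1+3·3 = 14
E: 5·0+6·3+5·8+1·3 = 61 | 5·8+3·7 = 61
gcd(5,6,5,1,5,3) = 1

Coefficients: [5, 6, 5, 1, 5, 3]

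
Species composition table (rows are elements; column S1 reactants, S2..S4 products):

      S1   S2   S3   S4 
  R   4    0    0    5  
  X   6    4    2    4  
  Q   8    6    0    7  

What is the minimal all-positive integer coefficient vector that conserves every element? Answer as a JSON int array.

R: 5·4 = 20 | 2·0+3·0+4·5 = 20
X: 5·6 = 30 | 2·4+3·2+4·4 = 30
Q: 5·8 = 40 | 2·6+3·0+4·7 = 40
gcd(5,2,3,4) = 1

Coefficients: [5, 2, 3, 4]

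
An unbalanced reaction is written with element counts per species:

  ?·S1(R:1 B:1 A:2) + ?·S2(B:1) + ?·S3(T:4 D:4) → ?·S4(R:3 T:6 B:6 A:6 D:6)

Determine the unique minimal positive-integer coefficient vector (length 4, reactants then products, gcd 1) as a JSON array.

R: 6·1+6·0+3·0 = 6 | 2·3 = 6
T: 6·0+6·0+3·4 = 12 | 2·6 = 12
B: 6·1+6·1+3·0 = 12 | 2·6 = 12
A: 6·2+6·0+3·0 = 12 | 2·6 = 12
D: 6·0+6·0+3·4 = 12 | 2·6 = 12
gcd(6,6,3,2) = 1

Coefficients: [6, 6, 3, 2]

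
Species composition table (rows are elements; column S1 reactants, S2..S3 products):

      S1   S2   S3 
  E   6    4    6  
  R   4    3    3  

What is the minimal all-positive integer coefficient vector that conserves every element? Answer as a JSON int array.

Coefficients: [3, 3, 1]

E: 3·6 = 18 | 3·4+1·6 = 18
R: 3·4 = 12 | 3·3+1·3 = 12
gcd(3,3,1) = 1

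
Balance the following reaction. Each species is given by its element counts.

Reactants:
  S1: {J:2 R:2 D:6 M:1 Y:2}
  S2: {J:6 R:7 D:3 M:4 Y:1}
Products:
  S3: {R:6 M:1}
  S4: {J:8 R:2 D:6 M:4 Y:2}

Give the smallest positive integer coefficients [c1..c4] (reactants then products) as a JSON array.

J: 2·2+6·6 = 40 | 6·0+5·8 = 40
R: 2·2+6·7 = 46 | 6·6+5·2 = 46
D: 2·6+6·3 = 30 | 6·0+5·6 = 30
M: 2·1+6·4 = 26 | 6·1+5·4 = 26
Y: 2·2+6·1 = 10 | 6·0+5·2 = 10
gcd(2,6,6,5) = 1

Coefficients: [2, 6, 6, 5]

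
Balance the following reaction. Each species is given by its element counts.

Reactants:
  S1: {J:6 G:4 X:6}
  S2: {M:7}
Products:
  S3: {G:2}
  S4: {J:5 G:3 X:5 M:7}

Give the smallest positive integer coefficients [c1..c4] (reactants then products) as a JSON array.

Coefficients: [5, 6, 1, 6]

J: 5·6+6·0 = 30 | 1·0+6·5 = 30
G: 5·4+6·0 = 20 | 1·2+6·3 = 20
X: 5·6+6·0 = 30 | 1·0+6·5 = 30
M: 5·0+6·7 = 42 | 1·0+6·7 = 42
gcd(5,6,1,6) = 1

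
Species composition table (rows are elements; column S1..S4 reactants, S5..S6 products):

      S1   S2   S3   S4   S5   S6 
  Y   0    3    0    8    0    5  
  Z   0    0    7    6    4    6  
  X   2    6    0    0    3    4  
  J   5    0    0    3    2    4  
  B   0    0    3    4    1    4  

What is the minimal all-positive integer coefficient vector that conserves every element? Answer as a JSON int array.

Y: 5·0+4·3+6·0+1·8 = 20 | 6·0+4·5 = 20
Z: 5·0+4·0+6·7+1·6 = 48 | 6·4+4·6 = 48
X: 5·2+4·6+6·0+1·0 = 34 | 6·3+4·4 = 34
J: 5·5+4·0+6·0+1·3 = 28 | 6·2+4·4 = 28
B: 5·0+4·0+6·3+1·4 = 22 | 6·1+4·4 = 22
gcd(5,4,6,1,6,4) = 1

Coefficients: [5, 4, 6, 1, 6, 4]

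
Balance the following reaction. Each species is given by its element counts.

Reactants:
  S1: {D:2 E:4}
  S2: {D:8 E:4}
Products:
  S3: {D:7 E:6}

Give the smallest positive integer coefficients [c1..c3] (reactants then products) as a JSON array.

D: 5·2+4·8 = 42 | 6·7 = 42
E: 5·4+4·4 = 36 | 6·6 = 36
gcd(5,4,6) = 1

Coefficients: [5, 4, 6]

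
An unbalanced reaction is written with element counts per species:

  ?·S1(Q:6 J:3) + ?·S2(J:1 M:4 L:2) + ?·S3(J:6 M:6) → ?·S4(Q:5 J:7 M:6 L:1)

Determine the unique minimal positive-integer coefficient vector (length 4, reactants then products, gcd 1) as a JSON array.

Coefficients: [5, 3, 4, 6]

Q: 5·6+3·0+4·0 = 30 | 6·5 = 30
J: 5·3+3·1+4·6 = 42 | 6·7 = 42
M: 5·0+3·4+4·6 = 36 | 6·6 = 36
L: 5·0+3·2+4·0 = 6 | 6·1 = 6
gcd(5,3,4,6) = 1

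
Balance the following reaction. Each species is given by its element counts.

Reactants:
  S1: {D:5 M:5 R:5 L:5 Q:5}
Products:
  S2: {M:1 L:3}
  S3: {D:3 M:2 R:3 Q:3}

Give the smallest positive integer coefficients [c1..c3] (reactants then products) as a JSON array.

Coefficients: [3, 5, 5]

D: 3·5 = 15 | 5·0+5·3 = 15
M: 3·5 = 15 | 5·1+5·2 = 15
R: 3·5 = 15 | 5·0+5·3 = 15
L: 3·5 = 15 | 5·3+5·0 = 15
Q: 3·5 = 15 | 5·0+5·3 = 15
gcd(3,5,5) = 1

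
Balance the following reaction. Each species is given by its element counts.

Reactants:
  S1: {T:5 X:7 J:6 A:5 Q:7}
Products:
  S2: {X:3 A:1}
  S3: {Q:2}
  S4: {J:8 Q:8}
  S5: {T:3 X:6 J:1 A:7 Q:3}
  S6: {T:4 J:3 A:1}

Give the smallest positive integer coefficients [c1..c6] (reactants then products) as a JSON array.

Coefficients: [3, 5, 5, 1, 1, 3]

T: 3·5 = 15 | 5·0+5·0+1·0+1·3+3·4 = 15
X: 3·7 = 21 | 5·3+5·0+1·0+1·6+3·0 = 21
J: 3·6 = 18 | 5·0+5·0+1·8+1·1+3·3 = 18
A: 3·5 = 15 | 5·1+5·0+1·0+1·7+3·1 = 15
Q: 3·7 = 21 | 5·0+5·2+1·8+1·3+3·0 = 21
gcd(3,5,5,1,1,3) = 1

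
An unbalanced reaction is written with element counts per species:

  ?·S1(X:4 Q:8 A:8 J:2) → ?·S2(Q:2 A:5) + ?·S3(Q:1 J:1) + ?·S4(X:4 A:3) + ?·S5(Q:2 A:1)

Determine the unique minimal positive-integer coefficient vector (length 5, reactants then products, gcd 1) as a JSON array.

Coefficients: [2, 1, 4, 2, 5]

X: 2·4 = 8 | 1·0+4·0+2·4+5·0 = 8
Q: 2·8 = 16 | 1·2+4·1+2·0+5·2 = 16
A: 2·8 = 16 | 1·5+4·0+2·3+5·1 = 16
J: 2·2 = 4 | 1·0+4·1+2·0+5·0 = 4
gcd(2,1,4,2,5) = 1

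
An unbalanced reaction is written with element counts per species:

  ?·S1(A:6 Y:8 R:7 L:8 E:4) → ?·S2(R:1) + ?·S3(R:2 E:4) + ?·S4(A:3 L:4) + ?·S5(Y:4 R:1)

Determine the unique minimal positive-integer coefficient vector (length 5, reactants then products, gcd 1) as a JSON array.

A: 1·6 = 6 | 3·0+1·0+2·3+2·0 = 6
Y: 1·8 = 8 | 3·0+1·0+2·0+2·4 = 8
R: 1·7 = 7 | 3·1+1·2+2·0+2·1 = 7
L: 1·8 = 8 | 3·0+1·0+2·4+2·0 = 8
E: 1·4 = 4 | 3·0+1·4+2·0+2·0 = 4
gcd(1,3,1,2,2) = 1

Coefficients: [1, 3, 1, 2, 2]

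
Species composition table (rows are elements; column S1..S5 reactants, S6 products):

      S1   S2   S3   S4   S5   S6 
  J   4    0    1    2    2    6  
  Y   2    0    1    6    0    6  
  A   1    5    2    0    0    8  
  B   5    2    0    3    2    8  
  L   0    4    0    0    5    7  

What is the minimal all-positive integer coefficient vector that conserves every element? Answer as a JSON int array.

Coefficients: [3, 5, 6, 3, 3, 5]

J: 3·4+5·0+6·1+3·2+3·2 = 30 | 5·6 = 30
Y: 3·2+5·0+6·1+3·6+3·0 = 30 | 5·6 = 30
A: 3·1+5·5+6·2+3·0+3·0 = 40 | 5·8 = 40
B: 3·5+5·2+6·0+3·3+3·2 = 40 | 5·8 = 40
L: 3·0+5·4+6·0+3·0+3·5 = 35 | 5·7 = 35
gcd(3,5,6,3,3,5) = 1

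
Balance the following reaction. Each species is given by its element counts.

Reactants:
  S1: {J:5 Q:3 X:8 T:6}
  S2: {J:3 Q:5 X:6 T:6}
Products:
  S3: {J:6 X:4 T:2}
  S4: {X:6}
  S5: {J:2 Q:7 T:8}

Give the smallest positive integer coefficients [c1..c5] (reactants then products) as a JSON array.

J: 1·5+5·3 = 20 | 2·6+5·0+4·2 = 20
Q: 1·3+5·5 = 28 | 2·0+5·0+4·7 = 28
X: 1·8+5·6 = 38 | 2·4+5·6+4·0 = 38
T: 1·6+5·6 = 36 | 2·2+5·0+4·8 = 36
gcd(1,5,2,5,4) = 1

Coefficients: [1, 5, 2, 5, 4]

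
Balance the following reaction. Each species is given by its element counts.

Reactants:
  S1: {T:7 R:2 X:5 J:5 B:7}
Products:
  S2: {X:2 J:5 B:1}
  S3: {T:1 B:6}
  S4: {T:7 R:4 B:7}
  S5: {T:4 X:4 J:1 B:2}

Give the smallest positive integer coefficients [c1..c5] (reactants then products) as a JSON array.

T: 6·7 = 42 | 5·0+1·1+3·7+5·4 = 42
R: 6·2 = 12 | 5·0+1·0+3·4+5·0 = 12
X: 6·5 = 30 | 5·2+1·0+3·0+5·4 = 30
J: 6·5 = 30 | 5·5+1·0+3·0+5·1 = 30
B: 6·7 = 42 | 5·1+1·6+3·7+5·2 = 42
gcd(6,5,1,3,5) = 1

Coefficients: [6, 5, 1, 3, 5]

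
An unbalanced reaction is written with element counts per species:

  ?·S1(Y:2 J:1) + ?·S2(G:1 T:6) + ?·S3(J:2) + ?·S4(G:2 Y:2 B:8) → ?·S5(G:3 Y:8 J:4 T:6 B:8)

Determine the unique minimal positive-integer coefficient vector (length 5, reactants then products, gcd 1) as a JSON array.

Coefficients: [6, 2, 1, 2, 2]

G: 6·0+2·1+1·0+2·2 = 6 | 2·3 = 6
Y: 6·2+2·0+1·0+2·2 = 16 | 2·8 = 16
J: 6·1+2·0+1·2+2·0 = 8 | 2·4 = 8
T: 6·0+2·6+1·0+2·0 = 12 | 2·6 = 12
B: 6·0+2·0+1·0+2·8 = 16 | 2·8 = 16
gcd(6,2,1,2,2) = 1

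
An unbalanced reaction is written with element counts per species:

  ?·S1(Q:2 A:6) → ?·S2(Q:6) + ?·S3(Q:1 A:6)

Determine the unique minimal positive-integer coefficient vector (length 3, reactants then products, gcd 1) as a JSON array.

Coefficients: [6, 1, 6]

Q: 6·2 = 12 | 1·6+6·1 = 12
A: 6·6 = 36 | 1·0+6·6 = 36
gcd(6,1,6) = 1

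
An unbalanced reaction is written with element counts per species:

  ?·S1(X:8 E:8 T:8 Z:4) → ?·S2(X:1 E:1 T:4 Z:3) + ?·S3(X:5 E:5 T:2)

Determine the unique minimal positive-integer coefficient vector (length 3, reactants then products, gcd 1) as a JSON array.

Coefficients: [3, 4, 4]

X: 3·8 = 24 | 4·1+4·5 = 24
E: 3·8 = 24 | 4·1+4·5 = 24
T: 3·8 = 24 | 4·4+4·2 = 24
Z: 3·4 = 12 | 4·3+4·0 = 12
gcd(3,4,4) = 1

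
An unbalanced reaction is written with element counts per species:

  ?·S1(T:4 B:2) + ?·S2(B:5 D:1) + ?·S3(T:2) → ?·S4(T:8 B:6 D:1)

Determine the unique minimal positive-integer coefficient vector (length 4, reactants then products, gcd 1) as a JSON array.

Coefficients: [1, 2, 6, 2]

T: 1·4+2·0+6·2 = 16 | 2·8 = 16
B: 1·2+2·5+6·0 = 12 | 2·6 = 12
D: 1·0+2·1+6·0 = 2 | 2·1 = 2
gcd(1,2,6,2) = 1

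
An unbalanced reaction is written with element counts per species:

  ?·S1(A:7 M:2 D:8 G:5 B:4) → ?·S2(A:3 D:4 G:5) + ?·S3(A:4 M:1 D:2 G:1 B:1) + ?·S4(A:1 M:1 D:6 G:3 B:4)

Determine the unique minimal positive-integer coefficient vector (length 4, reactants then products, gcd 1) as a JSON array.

A: 3·7 = 21 | 1·3+4·4+2·1 = 21
M: 3·2 = 6 | 1·0+4·1+2·1 = 6
D: 3·8 = 24 | 1·4+4·2+2·6 = 24
G: 3·5 = 15 | 1·5+4·1+2·3 = 15
B: 3·4 = 12 | 1·0+4·1+2·4 = 12
gcd(3,1,4,2) = 1

Coefficients: [3, 1, 4, 2]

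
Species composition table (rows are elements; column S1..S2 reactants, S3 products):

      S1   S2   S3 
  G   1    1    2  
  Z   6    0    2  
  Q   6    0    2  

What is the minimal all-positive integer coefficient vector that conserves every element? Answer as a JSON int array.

G: 1·1+5·1 = 6 | 3·2 = 6
Z: 1·6+5·0 = 6 | 3·2 = 6
Q: 1·6+5·0 = 6 | 3·2 = 6
gcd(1,5,3) = 1

Coefficients: [1, 5, 3]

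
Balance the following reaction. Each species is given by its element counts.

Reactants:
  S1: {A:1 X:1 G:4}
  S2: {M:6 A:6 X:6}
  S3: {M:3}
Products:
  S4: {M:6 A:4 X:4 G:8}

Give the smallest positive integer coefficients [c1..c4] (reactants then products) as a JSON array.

Coefficients: [6, 1, 4, 3]

M: 6·0+1·6+4·3 = 18 | 3·6 = 18
A: 6·1+1·6+4·0 = 12 | 3·4 = 12
X: 6·1+1·6+4·0 = 12 | 3·4 = 12
G: 6·4+1·0+4·0 = 24 | 3·8 = 24
gcd(6,1,4,3) = 1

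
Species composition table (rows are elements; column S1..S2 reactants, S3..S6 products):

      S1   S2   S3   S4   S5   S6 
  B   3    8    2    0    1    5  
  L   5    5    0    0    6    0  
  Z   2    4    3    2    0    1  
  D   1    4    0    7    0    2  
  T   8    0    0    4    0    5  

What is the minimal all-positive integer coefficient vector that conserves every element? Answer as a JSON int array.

B: 3·3+3·8 = 33 | 4·2+1·0+5·1+4·5 = 33
L: 3·5+3·5 = 30 | 4·0+1·0+5·6+4·0 = 30
Z: 3·2+3·4 = 18 | 4·3+1·2+5·0+4·1 = 18
D: 3·1+3·4 = 15 | 4·0+1·7+5·0+4·2 = 15
T: 3·8+3·0 = 24 | 4·0+1·4+5·0+4·5 = 24
gcd(3,3,4,1,5,4) = 1

Coefficients: [3, 3, 4, 1, 5, 4]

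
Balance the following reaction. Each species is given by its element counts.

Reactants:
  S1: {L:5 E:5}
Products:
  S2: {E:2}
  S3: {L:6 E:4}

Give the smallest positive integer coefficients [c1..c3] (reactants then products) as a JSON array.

L: 6·5 = 30 | 5·0+5·6 = 30
E: 6·5 = 30 | 5·2+5·4 = 30
gcd(6,5,5) = 1

Coefficients: [6, 5, 5]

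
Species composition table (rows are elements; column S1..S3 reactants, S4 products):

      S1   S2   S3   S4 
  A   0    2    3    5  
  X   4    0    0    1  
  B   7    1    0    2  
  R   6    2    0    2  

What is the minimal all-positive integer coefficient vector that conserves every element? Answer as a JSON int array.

Coefficients: [1, 1, 6, 4]

A: 1·0+1·2+6·3 = 20 | 4·5 = 20
X: 1·4+1·0+6·0 = 4 | 4·1 = 4
B: 1·7+1·1+6·0 = 8 | 4·2 = 8
R: 1·6+1·2+6·0 = 8 | 4·2 = 8
gcd(1,1,6,4) = 1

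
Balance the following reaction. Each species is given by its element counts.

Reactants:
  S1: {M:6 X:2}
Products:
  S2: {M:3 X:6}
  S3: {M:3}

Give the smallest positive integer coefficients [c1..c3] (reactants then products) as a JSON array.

M: 3·6 = 18 | 1·3+5·3 = 18
X: 3·2 = 6 | 1·6+5·0 = 6
gcd(3,1,5) = 1

Coefficients: [3, 1, 5]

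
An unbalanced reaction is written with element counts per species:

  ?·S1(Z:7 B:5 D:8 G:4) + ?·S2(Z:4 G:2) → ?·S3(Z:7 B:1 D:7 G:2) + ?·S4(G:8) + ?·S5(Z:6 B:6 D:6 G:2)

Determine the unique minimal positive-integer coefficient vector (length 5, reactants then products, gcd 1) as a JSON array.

Coefficients: [4, 1, 2, 1, 3]

Z: 4·7+1·4 = 32 | 2·7+1·0+3·6 = 32
B: 4·5+1·0 = 20 | 2·1+1·0+3·6 = 20
D: 4·8+1·0 = 32 | 2·7+1·0+3·6 = 32
G: 4·4+1·2 = 18 | 2·2+1·8+3·2 = 18
gcd(4,1,2,1,3) = 1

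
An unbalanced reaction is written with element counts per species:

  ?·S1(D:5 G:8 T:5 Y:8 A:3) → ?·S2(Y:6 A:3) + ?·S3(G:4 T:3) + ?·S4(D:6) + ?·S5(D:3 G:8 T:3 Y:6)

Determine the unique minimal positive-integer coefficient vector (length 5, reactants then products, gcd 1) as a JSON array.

D: 3·5 = 15 | 3·0+4·0+2·6+1·3 = 15
G: 3·8 = 24 | 3·0+4·4+2·0+1·8 = 24
T: 3·5 = 15 | 3·0+4·3+2·0+1·3 = 15
Y: 3·8 = 24 | 3·6+4·0+2·0+1·6 = 24
A: 3·3 = 9 | 3·3+4·0+2·0+1·0 = 9
gcd(3,3,4,2,1) = 1

Coefficients: [3, 3, 4, 2, 1]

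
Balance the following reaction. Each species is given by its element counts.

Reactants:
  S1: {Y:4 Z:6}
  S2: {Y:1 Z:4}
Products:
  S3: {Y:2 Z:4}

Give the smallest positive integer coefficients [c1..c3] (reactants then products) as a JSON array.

Y: 2·4+2·1 = 10 | 5·2 = 10
Z: 2·6+2·4 = 20 | 5·4 = 20
gcd(2,2,5) = 1

Coefficients: [2, 2, 5]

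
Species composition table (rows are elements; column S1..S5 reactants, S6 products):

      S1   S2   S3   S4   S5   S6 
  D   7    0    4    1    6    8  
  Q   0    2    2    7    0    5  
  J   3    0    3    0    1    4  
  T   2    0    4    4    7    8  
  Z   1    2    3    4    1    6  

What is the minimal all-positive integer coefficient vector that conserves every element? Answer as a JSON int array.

D: 1·7+4·0+5·4+1·1+2·6 = 40 | 5·8 = 40
Q: 1·0+4·2+5·2+1·7+2·0 = 25 | 5·5 = 25
J: 1·3+4·0+5·3+1·0+2·1 = 20 | 5·4 = 20
T: 1·2+4·0+5·4+1·4+2·7 = 40 | 5·8 = 40
Z: 1·1+4·2+5·3+1·4+2·1 = 30 | 5·6 = 30
gcd(1,4,5,1,2,5) = 1

Coefficients: [1, 4, 5, 1, 2, 5]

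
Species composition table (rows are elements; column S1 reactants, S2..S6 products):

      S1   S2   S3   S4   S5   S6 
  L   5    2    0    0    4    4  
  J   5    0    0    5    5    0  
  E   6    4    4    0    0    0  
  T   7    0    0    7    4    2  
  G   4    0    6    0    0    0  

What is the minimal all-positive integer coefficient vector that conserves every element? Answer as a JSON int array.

Coefficients: [6, 5, 4, 4, 2, 3]

L: 6·5 = 30 | 5·2+4·0+4·0+2·4+3·4 = 30
J: 6·5 = 30 | 5·0+4·0+4·5+2·5+3·0 = 30
E: 6·6 = 36 | 5·4+4·4+4·0+2·0+3·0 = 36
T: 6·7 = 42 | 5·0+4·0+4·7+2·4+3·2 = 42
G: 6·4 = 24 | 5·0+4·6+4·0+2·0+3·0 = 24
gcd(6,5,4,4,2,3) = 1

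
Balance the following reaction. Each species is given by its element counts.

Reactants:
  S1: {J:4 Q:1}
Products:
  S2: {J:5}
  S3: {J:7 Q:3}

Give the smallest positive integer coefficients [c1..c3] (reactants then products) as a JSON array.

J: 3·4 = 12 | 1·5+1·7 = 12
Q: 3·1 = 3 | 1·0+1·3 = 3
gcd(3,1,1) = 1

Coefficients: [3, 1, 1]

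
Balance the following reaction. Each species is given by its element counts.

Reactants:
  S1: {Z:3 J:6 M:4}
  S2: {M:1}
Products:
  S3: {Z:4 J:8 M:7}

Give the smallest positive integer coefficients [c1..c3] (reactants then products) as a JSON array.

Coefficients: [4, 5, 3]

Z: 4·3+5·0 = 12 | 3·4 = 12
J: 4·6+5·0 = 24 | 3·8 = 24
M: 4·4+5·1 = 21 | 3·7 = 21
gcd(4,5,3) = 1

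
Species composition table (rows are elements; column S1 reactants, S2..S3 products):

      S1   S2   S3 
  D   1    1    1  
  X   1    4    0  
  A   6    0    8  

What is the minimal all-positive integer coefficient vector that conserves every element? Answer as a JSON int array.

Coefficients: [4, 1, 3]

D: 4·1 = 4 | 1·1+3·1 = 4
X: 4·1 = 4 | 1·4+3·0 = 4
A: 4·6 = 24 | 1·0+3·8 = 24
gcd(4,1,3) = 1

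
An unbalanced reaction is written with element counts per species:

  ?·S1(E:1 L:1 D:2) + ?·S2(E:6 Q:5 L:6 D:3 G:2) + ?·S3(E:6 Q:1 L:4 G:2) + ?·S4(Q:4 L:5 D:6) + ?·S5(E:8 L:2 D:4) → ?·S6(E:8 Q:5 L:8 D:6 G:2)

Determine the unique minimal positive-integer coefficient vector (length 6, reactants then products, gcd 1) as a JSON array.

Coefficients: [4, 4, 2, 2, 1, 6]

E: 4·1+4·6+2·6+2·0+1·8 = 48 | 6·8 = 48
Q: 4·0+4·5+2·1+2·4+1·0 = 30 | 6·5 = 30
L: 4·1+4·6+2·4+2·5+1·2 = 48 | 6·8 = 48
D: 4·2+4·3+2·0+2·6+1·4 = 36 | 6·6 = 36
G: 4·0+4·2+2·2+2·0+1·0 = 12 | 6·2 = 12
gcd(4,4,2,2,1,6) = 1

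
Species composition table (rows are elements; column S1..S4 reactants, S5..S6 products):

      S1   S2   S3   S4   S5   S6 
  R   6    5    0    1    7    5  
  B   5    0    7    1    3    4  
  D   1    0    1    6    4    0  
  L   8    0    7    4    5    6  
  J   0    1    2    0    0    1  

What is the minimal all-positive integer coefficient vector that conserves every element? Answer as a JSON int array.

R: 5·6+4·5+1·0+1·1 = 51 | 3·7+6·5 = 51
B: 5·5+4·0+1·7+1·1 = 33 | 3·3+6·4 = 33
D: 5·1+4·0+1·1+1·6 = 12 | 3·4+6·0 = 12
L: 5·8+4·0+1·7+1·4 = 51 | 3·5+6·6 = 51
J: 5·0+4·1+1·2+1·0 = 6 | 3·0+6·1 = 6
gcd(5,4,1,1,3,6) = 1

Coefficients: [5, 4, 1, 1, 3, 6]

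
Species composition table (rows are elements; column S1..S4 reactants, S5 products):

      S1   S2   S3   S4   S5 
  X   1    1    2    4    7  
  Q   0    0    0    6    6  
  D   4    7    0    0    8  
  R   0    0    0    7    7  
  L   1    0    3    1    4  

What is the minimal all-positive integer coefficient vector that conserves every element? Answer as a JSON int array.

X: 3·1+4·1+4·2+5·4 = 35 | 5·7 = 35
Q: 3·0+4·0+4·0+5·6 = 30 | 5·6 = 30
D: 3·4+4·7+4·0+5·0 = 40 | 5·8 = 40
R: 3·0+4·0+4·0+5·7 = 35 | 5·7 = 35
L: 3·1+4·0+4·3+5·1 = 20 | 5·4 = 20
gcd(3,4,4,5,5) = 1

Coefficients: [3, 4, 4, 5, 5]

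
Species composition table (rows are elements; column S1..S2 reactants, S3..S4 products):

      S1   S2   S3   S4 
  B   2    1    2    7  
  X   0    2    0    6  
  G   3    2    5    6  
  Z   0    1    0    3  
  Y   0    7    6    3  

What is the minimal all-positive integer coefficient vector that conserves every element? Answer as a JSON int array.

B: 5·2+3·1 = 13 | 3·2+1·7 = 13
X: 5·0+3·2 = 6 | 3·0+1·6 = 6
G: 5·3+3·2 = 21 | 3·5+1·6 = 21
Z: 5·0+3·1 = 3 | 3·0+1·3 = 3
Y: 5·0+3·7 = 21 | 3·6+1·3 = 21
gcd(5,3,3,1) = 1

Coefficients: [5, 3, 3, 1]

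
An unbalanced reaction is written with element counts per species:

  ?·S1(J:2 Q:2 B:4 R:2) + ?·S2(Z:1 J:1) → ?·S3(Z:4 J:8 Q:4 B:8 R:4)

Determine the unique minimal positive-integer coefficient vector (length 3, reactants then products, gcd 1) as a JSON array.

Z: 2·0+4·1 = 4 | 1·4 = 4
J: 2·2+4·1 = 8 | 1·8 = 8
Q: 2·2+4·0 = 4 | 1·4 = 4
B: 2·4+4·0 = 8 | 1·8 = 8
R: 2·2+4·0 = 4 | 1·4 = 4
gcd(2,4,1) = 1

Coefficients: [2, 4, 1]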